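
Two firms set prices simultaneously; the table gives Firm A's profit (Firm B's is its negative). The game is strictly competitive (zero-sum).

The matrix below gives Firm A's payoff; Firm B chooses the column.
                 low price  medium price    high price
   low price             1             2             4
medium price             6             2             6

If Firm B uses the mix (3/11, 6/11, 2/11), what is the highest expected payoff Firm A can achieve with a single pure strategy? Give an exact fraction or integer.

42/11

low price: (1)·(3/11) + (2)·(6/11) + (4)·(2/11) = 23/11.
medium price: (6)·(3/11) + (2)·(6/11) + (6)·(2/11) = 42/11.
The best pure response is medium price with expected payoff 42/11.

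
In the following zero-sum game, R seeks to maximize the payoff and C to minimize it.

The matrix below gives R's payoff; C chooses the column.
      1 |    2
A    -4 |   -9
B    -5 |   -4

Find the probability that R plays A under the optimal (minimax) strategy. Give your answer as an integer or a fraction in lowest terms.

Row minima are -9 and -5, so R's maximin is -5; column maxima are -4 and -4, so C's minimax is -4. These differ, so the equilibrium is in mixed strategies.
Let R play A with probability p. C is indifferent when −4p − 5(1−p) = −9p − 4(1−p), giving p = 1/6.

1/6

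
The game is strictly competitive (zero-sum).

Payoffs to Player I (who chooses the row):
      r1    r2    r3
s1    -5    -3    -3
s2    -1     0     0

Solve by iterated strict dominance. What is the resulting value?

Column r3 is strictly dominated by r1 for Player II (-5<-3, -1<0); eliminate r3.
Row s1 is strictly dominated by row s2 (-1>-5, 0>-3); eliminate s1.
Column r2 is strictly dominated by r1 for Player II (-1<0); eliminate r2.
Only (s2, r1) remains, with payoff -1.

-1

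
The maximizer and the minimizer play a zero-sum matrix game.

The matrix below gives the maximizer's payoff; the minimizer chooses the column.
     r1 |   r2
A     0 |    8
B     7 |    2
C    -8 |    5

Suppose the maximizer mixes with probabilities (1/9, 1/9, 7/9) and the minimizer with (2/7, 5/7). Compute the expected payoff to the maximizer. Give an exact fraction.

127/63

Against (2/7, 5/7), each row's expected payoff is A: 40/7; B: 24/7; C: 9/7.
Taking the (1/9, 1/9, 7/9)-weighted average: (1/9)·(40/7) + (1/9)·(24/7) + (7/9)·(9/7) = 127/63.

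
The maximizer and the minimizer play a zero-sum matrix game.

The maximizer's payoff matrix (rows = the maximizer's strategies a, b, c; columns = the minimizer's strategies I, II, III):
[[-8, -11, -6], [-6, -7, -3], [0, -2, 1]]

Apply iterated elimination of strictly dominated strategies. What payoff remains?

Column III is strictly dominated by I for the minimizer (-8<-6, -6<-3, 0<1); eliminate III.
Column I is strictly dominated by II for the minimizer (-11<-8, -7<-6, -2<0); eliminate I.
Row b is strictly dominated by row c (-2>-7); eliminate b.
Row a is strictly dominated by row c (-2>-11); eliminate a.
Only (c, II) remains, with payoff -2.

-2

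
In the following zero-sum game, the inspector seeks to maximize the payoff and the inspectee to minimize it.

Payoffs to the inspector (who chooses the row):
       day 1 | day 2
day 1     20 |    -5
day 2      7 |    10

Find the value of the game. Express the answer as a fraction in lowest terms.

235/28

Row minima are -5 and 7, so the inspector's maximin is 7; column maxima are 20 and 10, so the inspectee's minimax is 10. These differ, so the equilibrium is in mixed strategies.
Let the inspector play day 1 with probability p. The inspectee is indifferent when 20p + 7(1−p) = −5p + 10(1−p), giving p = 3/28.
Let the inspectee play day 1 with probability q. The inspector is indifferent when 20q − 5(1−q) = 7q + 10(1−q), giving q = 15/28.
The value is 20·(15/28) + (-5)·(13/28) = 235/28.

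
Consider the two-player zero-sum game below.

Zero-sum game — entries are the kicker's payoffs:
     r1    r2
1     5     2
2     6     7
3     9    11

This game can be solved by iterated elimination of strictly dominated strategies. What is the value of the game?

Row 2 is strictly dominated by row 3 (9>6, 11>7); eliminate 2.
Row 1 is strictly dominated by row 3 (9>5, 11>2); eliminate 1.
Column r2 is strictly dominated by r1 for the goalkeeper (9<11); eliminate r2.
Only (3, r1) remains, with payoff 9.

9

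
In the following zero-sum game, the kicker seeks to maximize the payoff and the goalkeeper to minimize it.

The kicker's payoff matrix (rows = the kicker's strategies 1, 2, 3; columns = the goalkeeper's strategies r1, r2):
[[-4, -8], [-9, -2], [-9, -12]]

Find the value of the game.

Row 3 is strictly dominated by row 1, so the kicker never plays it.
The remaining 2×2 game on (1, 2) × (r1, r2) has no saddle point. Let the kicker play 1 with probability p; indifference gives −4p − 9(1−p) = −8p − 2(1−p), so p = 7/11.
Similarly the goalkeeper's optimal q on r1 is 6/11, and the value is -4·(6/11) + (-8)·(5/11) = -64/11.

-64/11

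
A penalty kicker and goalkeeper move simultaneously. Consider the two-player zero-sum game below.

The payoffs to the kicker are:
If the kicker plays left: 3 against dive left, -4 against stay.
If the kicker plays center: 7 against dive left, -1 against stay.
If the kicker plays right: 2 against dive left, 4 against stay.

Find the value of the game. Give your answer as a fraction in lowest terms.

3

Row left is strictly dominated by row center, so the kicker never plays it.
The remaining 2×2 game on (center, right) × (dive left, stay) has no saddle point. Let the kicker play center with probability p; indifference gives 7p + 2(1−p) = −p + 4(1−p), so p = 1/5.
Similarly the goalkeeper's optimal q on dive left is 1/2, and the value is 7·(1/2) + (-1)·(1/2) = 3.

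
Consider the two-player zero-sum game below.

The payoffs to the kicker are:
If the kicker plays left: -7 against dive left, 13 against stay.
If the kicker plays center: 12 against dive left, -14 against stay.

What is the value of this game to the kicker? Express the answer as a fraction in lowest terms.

Row minima are -7 and -14, so the kicker's maximin is -7; column maxima are 12 and 13, so the goalkeeper's minimax is 12. These differ, so the equilibrium is in mixed strategies.
Let the kicker play left with probability p. The goalkeeper is indifferent when −7p + 12(1−p) = 13p − 14(1−p), giving p = 13/23.
Let the goalkeeper play dive left with probability q. The kicker is indifferent when −7q + 13(1−q) = 12q − 14(1−q), giving q = 27/46.
The value is -7·(27/46) + (13)·(19/46) = 29/23.

29/23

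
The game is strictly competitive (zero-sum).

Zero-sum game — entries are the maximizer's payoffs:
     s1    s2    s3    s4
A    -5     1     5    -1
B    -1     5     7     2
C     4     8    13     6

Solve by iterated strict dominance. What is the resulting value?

Column s3 is strictly dominated by s1 for the minimizer (-5<5, -1<7, 4<13); eliminate s3.
Column s4 is strictly dominated by s1 for the minimizer (-5<-1, -1<2, 4<6); eliminate s4.
Column s2 is strictly dominated by s1 for the minimizer (-5<1, -1<5, 4<8); eliminate s2.
Row A is strictly dominated by row B (-1>-5); eliminate A.
Row B is strictly dominated by row C (4>-1); eliminate B.
Only (C, s1) remains, with payoff 4.

4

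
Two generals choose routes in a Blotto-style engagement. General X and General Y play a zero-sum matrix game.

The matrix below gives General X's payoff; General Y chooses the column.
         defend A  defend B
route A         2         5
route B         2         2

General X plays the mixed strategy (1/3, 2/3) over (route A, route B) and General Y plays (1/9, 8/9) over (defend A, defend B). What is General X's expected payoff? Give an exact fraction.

Against (1/9, 8/9), each row's expected payoff is route A: 14/3; route B: 2.
Taking the (1/3, 2/3)-weighted average: (1/3)·(14/3) + (2/3)·(2) = 26/9.

26/9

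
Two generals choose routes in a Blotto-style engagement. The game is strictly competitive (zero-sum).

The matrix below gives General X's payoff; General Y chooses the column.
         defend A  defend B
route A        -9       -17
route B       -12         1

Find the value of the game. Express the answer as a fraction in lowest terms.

Row minima are -17 and -12, so General X's maximin is -12; column maxima are -9 and 1, so General Y's minimax is -9. These differ, so the equilibrium is in mixed strategies.
Let General X play route A with probability p. General Y is indifferent when −9p − 12(1−p) = −17p + (1−p), giving p = 13/21.
Let General Y play defend A with probability q. General X is indifferent when −9q − 17(1−q) = −12q + (1−q), giving q = 6/7.
The value is -9·(6/7) + (-17)·(1/7) = -71/7.

-71/7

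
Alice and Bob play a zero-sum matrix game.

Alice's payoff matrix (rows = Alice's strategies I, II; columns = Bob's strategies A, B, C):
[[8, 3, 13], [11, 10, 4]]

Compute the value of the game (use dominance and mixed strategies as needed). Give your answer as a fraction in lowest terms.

Column A is strictly dominated by B for Bob (it gives Alice more in every row).
The remaining 2×2 game on (I, II) × (B, C) has no saddle point. Let Alice play I with probability p; indifference gives 3p + 10(1−p) = 13p + 4(1−p), so p = 3/8.
Similarly Bob's optimal q on B is 9/16, and the value is 3·(9/16) + (13)·(7/16) = 59/8.

59/8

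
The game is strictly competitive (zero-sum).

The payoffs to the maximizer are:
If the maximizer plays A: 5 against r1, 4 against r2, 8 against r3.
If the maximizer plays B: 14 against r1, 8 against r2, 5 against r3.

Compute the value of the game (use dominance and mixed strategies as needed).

Column r1 is strictly dominated by r2 for the minimizer (it gives the maximizer more in every row).
The remaining 2×2 game on (A, B) × (r2, r3) has no saddle point. Let the maximizer play A with probability p; indifference gives 4p + 8(1−p) = 8p + 5(1−p), so p = 3/7.
Similarly the minimizer's optimal q on r2 is 3/7, and the value is 4·(3/7) + (8)·(4/7) = 44/7.

44/7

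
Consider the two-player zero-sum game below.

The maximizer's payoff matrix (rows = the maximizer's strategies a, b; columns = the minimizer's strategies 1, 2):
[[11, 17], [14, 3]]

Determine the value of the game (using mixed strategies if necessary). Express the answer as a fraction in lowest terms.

Row minima are 11 and 3, so the maximizer's maximin is 11; column maxima are 14 and 17, so the minimizer's minimax is 14. These differ, so the equilibrium is in mixed strategies.
Let the maximizer play a with probability p. The minimizer is indifferent when 11p + 14(1−p) = 17p + 3(1−p), giving p = 11/17.
Let the minimizer play 1 with probability q. The maximizer is indifferent when 11q + 17(1−q) = 14q + 3(1−q), giving q = 14/17.
The value is 11·(14/17) + (17)·(3/17) = 205/17.

205/17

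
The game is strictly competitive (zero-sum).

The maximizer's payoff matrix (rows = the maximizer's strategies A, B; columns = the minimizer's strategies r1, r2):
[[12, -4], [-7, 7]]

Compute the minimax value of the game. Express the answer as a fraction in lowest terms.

Row minima are -4 and -7, so the maximizer's maximin is -4; column maxima are 12 and 7, so the minimizer's minimax is 7. These differ, so the equilibrium is in mixed strategies.
Let the maximizer play A with probability p. The minimizer is indifferent when 12p − 7(1−p) = −4p + 7(1−p), giving p = 7/15.
Let the minimizer play r1 with probability q. The maximizer is indifferent when 12q − 4(1−q) = −7q + 7(1−q), giving q = 11/30.
The value is 12·(11/30) + (-4)·(19/30) = 28/15.

28/15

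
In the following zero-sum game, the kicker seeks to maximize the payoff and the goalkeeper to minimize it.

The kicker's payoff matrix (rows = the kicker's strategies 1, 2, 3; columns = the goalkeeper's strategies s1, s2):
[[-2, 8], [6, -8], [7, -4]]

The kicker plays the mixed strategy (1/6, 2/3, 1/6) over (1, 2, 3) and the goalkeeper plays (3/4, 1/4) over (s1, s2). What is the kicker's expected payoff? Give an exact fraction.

59/24

Against (3/4, 1/4), each row's expected payoff is 1: 1/2; 2: 5/2; 3: 17/4.
Taking the (1/6, 2/3, 1/6)-weighted average: (1/6)·(1/2) + (2/3)·(5/2) + (1/6)·(17/4) = 59/24.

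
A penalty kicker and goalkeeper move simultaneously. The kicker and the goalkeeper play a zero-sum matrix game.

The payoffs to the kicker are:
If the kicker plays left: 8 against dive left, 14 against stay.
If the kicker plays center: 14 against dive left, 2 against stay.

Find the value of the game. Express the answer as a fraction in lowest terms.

10

Row minima are 8 and 2, so the kicker's maximin is 8; column maxima are 14 and 14, so the goalkeeper's minimax is 14. These differ, so the equilibrium is in mixed strategies.
Let the kicker play left with probability p. The goalkeeper is indifferent when 8p + 14(1−p) = 14p + 2(1−p), giving p = 2/3.
Let the goalkeeper play dive left with probability q. The kicker is indifferent when 8q + 14(1−q) = 14q + 2(1−q), giving q = 2/3.
The value is 8·(2/3) + (14)·(1/3) = 10.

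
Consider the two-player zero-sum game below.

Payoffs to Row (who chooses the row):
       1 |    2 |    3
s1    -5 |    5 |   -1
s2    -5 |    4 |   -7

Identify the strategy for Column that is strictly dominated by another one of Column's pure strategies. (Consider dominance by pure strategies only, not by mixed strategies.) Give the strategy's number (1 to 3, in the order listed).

Column prefers columns that give Row less. Compare 2 with 1: -5 < 5, -5 < 4.
So 1 strictly dominates 2 for Column; 2 is strictly dominated.

2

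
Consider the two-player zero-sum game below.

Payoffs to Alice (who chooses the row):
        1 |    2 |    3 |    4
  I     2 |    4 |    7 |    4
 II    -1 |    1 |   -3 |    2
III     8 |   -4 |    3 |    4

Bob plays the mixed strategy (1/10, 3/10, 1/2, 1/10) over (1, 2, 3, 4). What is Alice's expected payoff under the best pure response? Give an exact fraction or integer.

I: (2)·(1/10) + (4)·(3/10) + (7)·(1/2) + (4)·(1/10) = 53/10.
II: (-1)·(1/10) + (1)·(3/10) + (-3)·(1/2) + (2)·(1/10) = -11/10.
III: (8)·(1/10) + (-4)·(3/10) + (3)·(1/2) + (4)·(1/10) = 3/2.
The best pure response is I with expected payoff 53/10.

53/10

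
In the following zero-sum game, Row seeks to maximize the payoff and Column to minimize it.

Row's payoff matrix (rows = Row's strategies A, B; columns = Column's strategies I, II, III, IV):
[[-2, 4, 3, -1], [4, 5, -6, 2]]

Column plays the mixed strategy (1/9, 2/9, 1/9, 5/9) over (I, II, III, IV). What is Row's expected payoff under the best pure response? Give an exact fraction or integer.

A: (-2)·(1/9) + (4)·(2/9) + (3)·(1/9) + (-1)·(5/9) = 4/9.
B: (4)·(1/9) + (5)·(2/9) + (-6)·(1/9) + (2)·(5/9) = 2.
The best pure response is B with expected payoff 2.

2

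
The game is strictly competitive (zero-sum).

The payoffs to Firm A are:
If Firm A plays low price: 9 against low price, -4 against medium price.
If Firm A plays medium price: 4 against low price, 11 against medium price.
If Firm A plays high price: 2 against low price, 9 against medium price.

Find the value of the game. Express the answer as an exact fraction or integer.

23/4

Row high price is strictly dominated by row medium price, so Firm A never plays it.
The remaining 2×2 game on (low price, medium price) × (low price, medium price) has no saddle point. Let Firm A play low price with probability p; indifference gives 9p + 4(1−p) = −4p + 11(1−p), so p = 7/20.
Similarly Firm B's optimal q on low price is 3/4, and the value is 9·(3/4) + (-4)·(1/4) = 23/4.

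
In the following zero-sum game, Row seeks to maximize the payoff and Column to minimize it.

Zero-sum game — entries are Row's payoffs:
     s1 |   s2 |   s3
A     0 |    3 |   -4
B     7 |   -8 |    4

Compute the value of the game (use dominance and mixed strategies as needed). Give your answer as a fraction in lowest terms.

-20/19

Column s1 is strictly dominated by s3 for Column (it gives Row more in every row).
The remaining 2×2 game on (A, B) × (s2, s3) has no saddle point. Let Row play A with probability p; indifference gives 3p − 8(1−p) = −4p + 4(1−p), so p = 12/19.
Similarly Column's optimal q on s2 is 8/19, and the value is 3·(8/19) + (-4)·(11/19) = -20/19.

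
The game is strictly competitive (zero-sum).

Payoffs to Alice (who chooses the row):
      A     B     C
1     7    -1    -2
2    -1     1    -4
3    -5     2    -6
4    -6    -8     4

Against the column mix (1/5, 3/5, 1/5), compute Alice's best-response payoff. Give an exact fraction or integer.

1: (7)·(1/5) + (-1)·(3/5) + (-2)·(1/5) = 2/5.
2: (-1)·(1/5) + (1)·(3/5) + (-4)·(1/5) = -2/5.
3: (-5)·(1/5) + (2)·(3/5) + (-6)·(1/5) = -1.
4: (-6)·(1/5) + (-8)·(3/5) + (4)·(1/5) = -26/5.
The best pure response is 1 with expected payoff 2/5.

2/5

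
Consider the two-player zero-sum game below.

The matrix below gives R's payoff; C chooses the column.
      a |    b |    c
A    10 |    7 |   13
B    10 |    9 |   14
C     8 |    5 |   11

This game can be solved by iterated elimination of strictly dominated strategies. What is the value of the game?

Row C is strictly dominated by row A (10>8, 7>5, 13>11); eliminate C.
Column a is strictly dominated by b for C (7<10, 9<10); eliminate a.
Row A is strictly dominated by row B (9>7, 14>13); eliminate A.
Column c is strictly dominated by b for C (9<14); eliminate c.
Only (B, b) remains, with payoff 9.

9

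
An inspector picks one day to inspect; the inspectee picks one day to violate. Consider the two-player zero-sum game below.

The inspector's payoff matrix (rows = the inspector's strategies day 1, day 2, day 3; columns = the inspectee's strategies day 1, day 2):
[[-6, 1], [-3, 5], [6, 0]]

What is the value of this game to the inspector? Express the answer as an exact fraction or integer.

Row day 1 is strictly dominated by row day 2, so the inspector never plays it.
The remaining 2×2 game on (day 2, day 3) × (day 1, day 2) has no saddle point. Let the inspector play day 2 with probability p; indifference gives −3p + 6(1−p) = 5p, so p = 3/7.
Similarly the inspectee's optimal q on day 1 is 5/14, and the value is -3·(5/14) + (5)·(9/14) = 15/7.

15/7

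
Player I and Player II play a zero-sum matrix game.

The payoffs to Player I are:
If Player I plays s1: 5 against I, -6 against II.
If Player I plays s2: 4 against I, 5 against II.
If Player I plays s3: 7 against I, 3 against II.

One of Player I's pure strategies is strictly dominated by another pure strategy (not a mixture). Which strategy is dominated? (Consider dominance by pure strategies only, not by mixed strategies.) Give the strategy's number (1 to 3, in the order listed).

1

Compare s1 with s3: 7 > 5, 3 > -6.
So s3 strictly dominates s1 for Player I; s1 is strictly dominated.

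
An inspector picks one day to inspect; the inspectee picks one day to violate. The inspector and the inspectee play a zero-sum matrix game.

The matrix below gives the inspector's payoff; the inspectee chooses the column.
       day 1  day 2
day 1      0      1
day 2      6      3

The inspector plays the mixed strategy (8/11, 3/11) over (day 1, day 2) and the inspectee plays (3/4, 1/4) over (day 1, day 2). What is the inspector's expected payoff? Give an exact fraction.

71/44

Against (3/4, 1/4), each row's expected payoff is day 1: 1/4; day 2: 21/4.
Taking the (8/11, 3/11)-weighted average: (8/11)·(1/4) + (3/11)·(21/4) = 71/44.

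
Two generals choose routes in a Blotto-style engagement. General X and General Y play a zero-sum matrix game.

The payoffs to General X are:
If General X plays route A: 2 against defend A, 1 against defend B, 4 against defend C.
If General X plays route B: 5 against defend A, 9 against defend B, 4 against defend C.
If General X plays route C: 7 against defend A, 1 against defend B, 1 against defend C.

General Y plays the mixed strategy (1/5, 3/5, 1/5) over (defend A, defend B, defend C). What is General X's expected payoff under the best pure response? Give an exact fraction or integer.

36/5

route A: (2)·(1/5) + (1)·(3/5) + (4)·(1/5) = 9/5.
route B: (5)·(1/5) + (9)·(3/5) + (4)·(1/5) = 36/5.
route C: (7)·(1/5) + (1)·(3/5) + (1)·(1/5) = 11/5.
The best pure response is route B with expected payoff 36/5.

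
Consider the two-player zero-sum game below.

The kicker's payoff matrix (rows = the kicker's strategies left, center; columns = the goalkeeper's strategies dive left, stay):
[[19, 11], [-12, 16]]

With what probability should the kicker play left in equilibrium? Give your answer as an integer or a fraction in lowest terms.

7/9

Row minima are 11 and -12, so the kicker's maximin is 11; column maxima are 19 and 16, so the goalkeeper's minimax is 16. These differ, so the equilibrium is in mixed strategies.
Let the kicker play left with probability p. The goalkeeper is indifferent when 19p − 12(1−p) = 11p + 16(1−p), giving p = 7/9.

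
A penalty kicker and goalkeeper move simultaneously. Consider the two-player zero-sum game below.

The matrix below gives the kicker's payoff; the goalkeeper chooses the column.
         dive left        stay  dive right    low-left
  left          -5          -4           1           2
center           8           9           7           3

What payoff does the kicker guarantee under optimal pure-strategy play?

3

Row minima: -5, 3 → the kicker's maximin is 3.
Column maxima: 8, 9, 7, 3 → the goalkeeper's minimax is 3.
They coincide at (center, low-left), so the value is 3.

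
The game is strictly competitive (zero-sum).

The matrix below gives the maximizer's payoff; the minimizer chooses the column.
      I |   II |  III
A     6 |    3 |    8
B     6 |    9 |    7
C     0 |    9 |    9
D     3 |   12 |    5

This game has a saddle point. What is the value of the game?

6

Row minima: 3, 6, 0, 3 → the maximizer's maximin is 6.
Column maxima: 6, 12, 9 → the minimizer's minimax is 6.
They coincide at (B, I), so the value is 6.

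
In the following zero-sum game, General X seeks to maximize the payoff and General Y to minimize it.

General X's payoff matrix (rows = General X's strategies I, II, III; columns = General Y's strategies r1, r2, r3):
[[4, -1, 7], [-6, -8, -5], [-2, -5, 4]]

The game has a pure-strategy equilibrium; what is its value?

-1

Row minima: -1, -8, -5 → General X's maximin is -1.
Column maxima: 4, -1, 7 → General Y's minimax is -1.
They coincide at (I, r2), so the value is -1.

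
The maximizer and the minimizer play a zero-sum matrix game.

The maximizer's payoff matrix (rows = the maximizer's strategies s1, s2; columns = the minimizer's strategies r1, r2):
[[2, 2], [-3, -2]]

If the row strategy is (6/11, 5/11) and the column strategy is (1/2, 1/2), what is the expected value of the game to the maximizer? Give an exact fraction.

-1/22

Against (1/2, 1/2), each row's expected payoff is s1: 2; s2: -5/2.
Taking the (6/11, 5/11)-weighted average: (6/11)·(2) + (5/11)·(-5/2) = -1/22.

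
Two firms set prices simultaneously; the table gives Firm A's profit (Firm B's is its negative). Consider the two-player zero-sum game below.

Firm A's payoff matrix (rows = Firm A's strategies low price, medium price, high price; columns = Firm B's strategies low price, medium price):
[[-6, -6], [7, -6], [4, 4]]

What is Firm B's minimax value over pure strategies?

4

The worst case (largest entry) in each column is low price: 7, medium price: 4.
The best (smallest) of these is 4.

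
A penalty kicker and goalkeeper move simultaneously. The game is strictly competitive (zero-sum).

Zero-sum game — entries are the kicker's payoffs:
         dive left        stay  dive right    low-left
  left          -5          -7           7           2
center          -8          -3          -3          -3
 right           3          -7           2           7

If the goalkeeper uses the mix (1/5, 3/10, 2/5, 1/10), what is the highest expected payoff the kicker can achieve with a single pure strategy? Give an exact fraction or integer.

0

left: (-5)·(1/5) + (-7)·(3/10) + (7)·(2/5) + (2)·(1/10) = -1/10.
center: (-8)·(1/5) + (-3)·(3/10) + (-3)·(2/5) + (-3)·(1/10) = -4.
right: (3)·(1/5) + (-7)·(3/10) + (2)·(2/5) + (7)·(1/10) = 0.
The best pure response is right with expected payoff 0.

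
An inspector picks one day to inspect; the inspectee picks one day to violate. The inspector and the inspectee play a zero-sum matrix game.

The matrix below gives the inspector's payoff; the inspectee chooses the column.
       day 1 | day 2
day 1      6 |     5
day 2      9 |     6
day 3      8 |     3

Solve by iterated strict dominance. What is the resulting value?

Row day 3 is strictly dominated by row day 2 (9>8, 6>3); eliminate day 3.
Row day 1 is strictly dominated by row day 2 (9>6, 6>5); eliminate day 1.
Column day 1 is strictly dominated by day 2 for the inspectee (6<9); eliminate day 1.
Only (day 2, day 2) remains, with payoff 6.

6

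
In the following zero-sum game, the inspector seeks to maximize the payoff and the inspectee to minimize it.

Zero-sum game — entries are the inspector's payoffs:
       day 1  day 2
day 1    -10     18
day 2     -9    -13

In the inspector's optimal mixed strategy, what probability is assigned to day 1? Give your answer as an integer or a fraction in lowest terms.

Row minima are -10 and -13, so the inspector's maximin is -10; column maxima are -9 and 18, so the inspectee's minimax is -9. These differ, so the equilibrium is in mixed strategies.
Let the inspector play day 1 with probability p. The inspectee is indifferent when −10p − 9(1−p) = 18p − 13(1−p), giving p = 1/8.

1/8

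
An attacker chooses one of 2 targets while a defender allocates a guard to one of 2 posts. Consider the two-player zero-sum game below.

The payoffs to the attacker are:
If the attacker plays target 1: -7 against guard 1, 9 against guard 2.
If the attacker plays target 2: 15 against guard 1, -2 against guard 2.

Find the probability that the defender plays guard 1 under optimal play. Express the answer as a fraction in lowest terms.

Row minima are -7 and -2, so the attacker's maximin is -2; column maxima are 15 and 9, so the defender's minimax is 9. These differ, so the equilibrium is in mixed strategies.
Let the defender play guard 1 with probability q. The attacker is indifferent when −7q + 9(1−q) = 15q − 2(1−q), giving q = 1/3.

1/3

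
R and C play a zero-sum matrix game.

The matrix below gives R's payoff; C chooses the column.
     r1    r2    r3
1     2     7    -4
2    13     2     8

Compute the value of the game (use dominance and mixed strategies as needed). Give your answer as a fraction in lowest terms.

Column r1 is strictly dominated by r3 for C (it gives R more in every row).
The remaining 2×2 game on (1, 2) × (r2, r3) has no saddle point. Let R play 1 with probability p; indifference gives 7p + 2(1−p) = −4p + 8(1−p), so p = 6/17.
Similarly C's optimal q on r2 is 12/17, and the value is 7·(12/17) + (-4)·(5/17) = 64/17.

64/17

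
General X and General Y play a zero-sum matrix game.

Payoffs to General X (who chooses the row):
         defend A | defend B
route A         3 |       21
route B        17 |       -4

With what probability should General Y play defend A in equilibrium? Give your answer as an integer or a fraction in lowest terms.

Row minima are 3 and -4, so General X's maximin is 3; column maxima are 17 and 21, so General Y's minimax is 17. These differ, so the equilibrium is in mixed strategies.
Let General Y play defend A with probability q. General X is indifferent when 3q + 21(1−q) = 17q − 4(1−q), giving q = 25/39.

25/39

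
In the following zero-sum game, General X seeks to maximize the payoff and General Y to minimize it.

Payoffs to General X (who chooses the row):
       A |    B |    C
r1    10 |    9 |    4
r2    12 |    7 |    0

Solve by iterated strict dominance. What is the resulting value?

Column A is strictly dominated by B for General Y (9<10, 7<12); eliminate A.
Column B is strictly dominated by C for General Y (4<9, 0<7); eliminate B.
Row r2 is strictly dominated by row r1 (4>0); eliminate r2.
Only (r1, C) remains, with payoff 4.

4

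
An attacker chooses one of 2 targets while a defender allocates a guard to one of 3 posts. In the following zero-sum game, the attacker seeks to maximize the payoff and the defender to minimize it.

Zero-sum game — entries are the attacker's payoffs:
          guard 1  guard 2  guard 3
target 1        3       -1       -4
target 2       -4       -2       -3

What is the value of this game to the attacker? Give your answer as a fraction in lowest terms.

Column guard 2 is strictly dominated by guard 3 for the defender (it gives the attacker more in every row).
The remaining 2×2 game on (target 1, target 2) × (guard 1, guard 3) has no saddle point. Let the attacker play target 1 with probability p; indifference gives 3p − 4(1−p) = −4p − 3(1−p), so p = 1/8.
Similarly the defender's optimal q on guard 1 is 1/8, and the value is 3·(1/8) + (-4)·(7/8) = -25/8.

-25/8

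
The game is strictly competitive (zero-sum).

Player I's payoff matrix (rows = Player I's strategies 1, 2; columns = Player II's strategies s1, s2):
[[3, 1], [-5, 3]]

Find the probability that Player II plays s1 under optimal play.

Row minima are 1 and -5, so Player I's maximin is 1; column maxima are 3 and 3, so Player II's minimax is 3. These differ, so the equilibrium is in mixed strategies.
Let Player II play s1 with probability q. Player I is indifferent when 3q + (1−q) = −5q + 3(1−q), giving q = 1/5.

1/5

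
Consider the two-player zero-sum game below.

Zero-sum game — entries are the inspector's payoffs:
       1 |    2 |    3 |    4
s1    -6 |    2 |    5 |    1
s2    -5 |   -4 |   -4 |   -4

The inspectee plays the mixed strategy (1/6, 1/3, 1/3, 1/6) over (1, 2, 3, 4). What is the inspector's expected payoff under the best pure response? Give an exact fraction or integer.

3/2

s1: (-6)·(1/6) + (2)·(1/3) + (5)·(1/3) + (1)·(1/6) = 3/2.
s2: (-5)·(1/6) + (-4)·(1/3) + (-4)·(1/3) + (-4)·(1/6) = -25/6.
The best pure response is s1 with expected payoff 3/2.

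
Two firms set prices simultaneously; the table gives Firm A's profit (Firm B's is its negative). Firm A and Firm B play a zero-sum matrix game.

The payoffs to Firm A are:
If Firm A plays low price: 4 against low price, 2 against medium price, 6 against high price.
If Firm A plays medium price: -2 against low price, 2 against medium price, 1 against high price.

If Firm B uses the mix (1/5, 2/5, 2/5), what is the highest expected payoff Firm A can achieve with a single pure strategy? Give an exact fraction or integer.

4

low price: (4)·(1/5) + (2)·(2/5) + (6)·(2/5) = 4.
medium price: (-2)·(1/5) + (2)·(2/5) + (1)·(2/5) = 4/5.
The best pure response is low price with expected payoff 4.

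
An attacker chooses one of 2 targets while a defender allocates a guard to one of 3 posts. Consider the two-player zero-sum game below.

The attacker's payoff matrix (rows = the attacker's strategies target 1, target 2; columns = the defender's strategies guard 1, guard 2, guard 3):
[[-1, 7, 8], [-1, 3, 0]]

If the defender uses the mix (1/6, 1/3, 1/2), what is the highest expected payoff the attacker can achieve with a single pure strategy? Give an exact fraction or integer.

target 1: (-1)·(1/6) + (7)·(1/3) + (8)·(1/2) = 37/6.
target 2: (-1)·(1/6) + (3)·(1/3) + (0)·(1/2) = 5/6.
The best pure response is target 1 with expected payoff 37/6.

37/6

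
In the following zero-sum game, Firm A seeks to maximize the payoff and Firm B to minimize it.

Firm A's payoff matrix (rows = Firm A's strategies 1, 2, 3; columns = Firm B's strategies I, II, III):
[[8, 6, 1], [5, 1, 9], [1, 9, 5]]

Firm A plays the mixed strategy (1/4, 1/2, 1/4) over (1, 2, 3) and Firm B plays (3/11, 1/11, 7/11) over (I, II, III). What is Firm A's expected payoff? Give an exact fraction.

Against (3/11, 1/11, 7/11), each row's expected payoff is 1: 37/11; 2: 79/11; 3: 47/11.
Taking the (1/4, 1/2, 1/4)-weighted average: (1/4)·(37/11) + (1/2)·(79/11) + (1/4)·(47/11) = 11/2.

11/2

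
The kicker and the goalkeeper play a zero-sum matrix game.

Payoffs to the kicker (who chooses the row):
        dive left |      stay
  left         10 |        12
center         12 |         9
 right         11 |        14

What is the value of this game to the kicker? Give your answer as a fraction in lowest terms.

Row left is strictly dominated by row right, so the kicker never plays it.
The remaining 2×2 game on (center, right) × (dive left, stay) has no saddle point. Let the kicker play center with probability p; indifference gives 12p + 11(1−p) = 9p + 14(1−p), so p = 1/2.
Similarly the goalkeeper's optimal q on dive left is 5/6, and the value is 12·(5/6) + (9)·(1/6) = 23/2.

23/2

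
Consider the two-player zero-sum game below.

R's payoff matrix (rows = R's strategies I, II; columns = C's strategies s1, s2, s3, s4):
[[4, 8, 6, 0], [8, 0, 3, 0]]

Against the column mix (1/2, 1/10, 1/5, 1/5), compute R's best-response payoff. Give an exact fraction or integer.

I: (4)·(1/2) + (8)·(1/10) + (6)·(1/5) + (0)·(1/5) = 4.
II: (8)·(1/2) + (0)·(1/10) + (3)·(1/5) + (0)·(1/5) = 23/5.
The best pure response is II with expected payoff 23/5.

23/5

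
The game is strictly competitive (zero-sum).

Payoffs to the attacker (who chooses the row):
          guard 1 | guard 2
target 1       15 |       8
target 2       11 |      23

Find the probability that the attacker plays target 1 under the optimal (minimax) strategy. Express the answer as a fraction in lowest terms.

12/19

Row minima are 8 and 11, so the attacker's maximin is 11; column maxima are 15 and 23, so the defender's minimax is 15. These differ, so the equilibrium is in mixed strategies.
Let the attacker play target 1 with probability p. The defender is indifferent when 15p + 11(1−p) = 8p + 23(1−p), giving p = 12/19.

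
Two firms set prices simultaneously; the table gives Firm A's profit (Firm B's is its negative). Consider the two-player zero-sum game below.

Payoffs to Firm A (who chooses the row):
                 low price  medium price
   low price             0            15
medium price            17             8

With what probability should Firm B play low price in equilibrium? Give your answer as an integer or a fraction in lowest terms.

Row minima are 0 and 8, so Firm A's maximin is 8; column maxima are 17 and 15, so Firm B's minimax is 15. These differ, so the equilibrium is in mixed strategies.
Let Firm B play low price with probability q. Firm A is indifferent when 15(1−q) = 17q + 8(1−q), giving q = 7/24.

7/24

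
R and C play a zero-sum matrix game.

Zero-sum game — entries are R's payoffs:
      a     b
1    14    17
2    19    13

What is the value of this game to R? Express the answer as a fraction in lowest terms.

47/3

Row minima are 14 and 13, so R's maximin is 14; column maxima are 19 and 17, so C's minimax is 17. These differ, so the equilibrium is in mixed strategies.
Let R play 1 with probability p. C is indifferent when 14p + 19(1−p) = 17p + 13(1−p), giving p = 2/3.
Let C play a with probability q. R is indifferent when 14q + 17(1−q) = 19q + 13(1−q), giving q = 4/9.
The value is 14·(4/9) + (17)·(5/9) = 47/3.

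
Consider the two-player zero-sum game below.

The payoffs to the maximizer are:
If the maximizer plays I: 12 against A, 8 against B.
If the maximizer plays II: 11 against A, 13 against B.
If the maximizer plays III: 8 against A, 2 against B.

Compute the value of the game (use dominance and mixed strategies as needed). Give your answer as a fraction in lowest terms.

Row III is strictly dominated by row I, so the maximizer never plays it.
The remaining 2×2 game on (I, II) × (A, B) has no saddle point. Let the maximizer play I with probability p; indifference gives 12p + 11(1−p) = 8p + 13(1−p), so p = 1/3.
Similarly the minimizer's optimal q on A is 5/6, and the value is 12·(5/6) + (8)·(1/6) = 34/3.

34/3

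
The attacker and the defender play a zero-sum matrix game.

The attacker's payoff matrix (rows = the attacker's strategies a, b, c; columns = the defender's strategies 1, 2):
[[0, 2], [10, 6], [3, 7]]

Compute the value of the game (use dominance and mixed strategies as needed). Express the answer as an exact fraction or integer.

Row a is strictly dominated by row c, so the attacker never plays it.
The remaining 2×2 game on (b, c) × (1, 2) has no saddle point. Let the attacker play b with probability p; indifference gives 10p + 3(1−p) = 6p + 7(1−p), so p = 1/2.
Similarly the defender's optimal q on 1 is 1/8, and the value is 10·(1/8) + (6)·(7/8) = 13/2.

13/2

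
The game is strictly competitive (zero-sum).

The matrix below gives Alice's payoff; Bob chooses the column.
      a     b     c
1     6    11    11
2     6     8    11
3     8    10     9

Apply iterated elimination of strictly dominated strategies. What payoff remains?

Column c is strictly dominated by a for Bob (6<11, 6<11, 8<9); eliminate c.
Row 2 is strictly dominated by row 3 (8>6, 10>8); eliminate 2.
Column b is strictly dominated by a for Bob (6<11, 8<10); eliminate b.
Row 1 is strictly dominated by row 3 (8>6); eliminate 1.
Only (3, a) remains, with payoff 8.

8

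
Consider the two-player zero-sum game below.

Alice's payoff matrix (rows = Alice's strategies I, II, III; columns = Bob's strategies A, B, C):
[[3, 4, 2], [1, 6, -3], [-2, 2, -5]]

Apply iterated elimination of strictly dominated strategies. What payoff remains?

2

Column A is strictly dominated by C for Bob (2<3, -3<1, -5<-2); eliminate A.
Column B is strictly dominated by C for Bob (2<4, -3<6, -5<2); eliminate B.
Row III is strictly dominated by row I (2>-5); eliminate III.
Row II is strictly dominated by row I (2>-3); eliminate II.
Only (I, C) remains, with payoff 2.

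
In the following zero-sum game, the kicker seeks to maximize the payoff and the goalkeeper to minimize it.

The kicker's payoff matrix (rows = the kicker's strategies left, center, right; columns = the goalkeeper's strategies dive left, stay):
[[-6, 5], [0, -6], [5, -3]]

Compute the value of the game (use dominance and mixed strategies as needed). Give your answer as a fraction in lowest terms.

7/19

Row center is strictly dominated by row right, so the kicker never plays it.
The remaining 2×2 game on (left, right) × (dive left, stay) has no saddle point. Let the kicker play left with probability p; indifference gives −6p + 5(1−p) = 5p − 3(1−p), so p = 8/19.
Similarly the goalkeeper's optimal q on dive left is 8/19, and the value is -6·(8/19) + (5)·(11/19) = 7/19.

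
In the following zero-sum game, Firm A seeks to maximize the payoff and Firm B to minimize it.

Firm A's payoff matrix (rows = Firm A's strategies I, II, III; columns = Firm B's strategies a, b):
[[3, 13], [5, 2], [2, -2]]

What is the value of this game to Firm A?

Row III is strictly dominated by row II, so Firm A never plays it.
The remaining 2×2 game on (I, II) × (a, b) has no saddle point. Let Firm A play I with probability p; indifference gives 3p + 5(1−p) = 13p + 2(1−p), so p = 3/13.
Similarly Firm B's optimal q on a is 11/13, and the value is 3·(11/13) + (13)·(2/13) = 59/13.

59/13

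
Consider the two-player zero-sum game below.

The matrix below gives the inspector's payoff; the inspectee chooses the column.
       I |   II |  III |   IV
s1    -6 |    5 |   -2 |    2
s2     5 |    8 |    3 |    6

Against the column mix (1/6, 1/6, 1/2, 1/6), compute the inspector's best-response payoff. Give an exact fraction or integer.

14/3

s1: (-6)·(1/6) + (5)·(1/6) + (-2)·(1/2) + (2)·(1/6) = -5/6.
s2: (5)·(1/6) + (8)·(1/6) + (3)·(1/2) + (6)·(1/6) = 14/3.
The best pure response is s2 with expected payoff 14/3.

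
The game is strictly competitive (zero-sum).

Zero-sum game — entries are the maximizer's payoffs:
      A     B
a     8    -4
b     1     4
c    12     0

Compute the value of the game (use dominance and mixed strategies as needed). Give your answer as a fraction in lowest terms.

16/5

Row a is strictly dominated by row c, so the maximizer never plays it.
The remaining 2×2 game on (b, c) × (A, B) has no saddle point. Let the maximizer play b with probability p; indifference gives p + 12(1−p) = 4p, so p = 4/5.
Similarly the minimizer's optimal q on A is 4/15, and the value is 1·(4/15) + (4)·(11/15) = 16/5.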